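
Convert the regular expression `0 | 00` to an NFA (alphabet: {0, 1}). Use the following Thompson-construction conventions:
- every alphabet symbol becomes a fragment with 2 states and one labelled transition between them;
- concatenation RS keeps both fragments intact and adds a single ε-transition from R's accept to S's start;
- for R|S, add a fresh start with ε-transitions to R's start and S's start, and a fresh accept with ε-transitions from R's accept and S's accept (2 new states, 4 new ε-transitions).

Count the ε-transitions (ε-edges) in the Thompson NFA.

5

By structural recursion:
Each of the 3 symbol leaves contributes 0 ε-transitions.
  00 : 1 ε-transition
  0 | 00 : 5 ε-transitions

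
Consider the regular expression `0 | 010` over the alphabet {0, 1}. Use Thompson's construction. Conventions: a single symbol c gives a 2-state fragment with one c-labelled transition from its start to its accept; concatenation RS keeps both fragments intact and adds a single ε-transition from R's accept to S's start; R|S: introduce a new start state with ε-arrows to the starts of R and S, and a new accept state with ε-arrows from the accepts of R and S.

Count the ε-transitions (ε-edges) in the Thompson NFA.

By structural recursion:
Each of the 4 symbol leaves contributes 0 ε-transitions.
  010 = 2 ε-transitions
  0 | 010 = 6 ε-transitions

6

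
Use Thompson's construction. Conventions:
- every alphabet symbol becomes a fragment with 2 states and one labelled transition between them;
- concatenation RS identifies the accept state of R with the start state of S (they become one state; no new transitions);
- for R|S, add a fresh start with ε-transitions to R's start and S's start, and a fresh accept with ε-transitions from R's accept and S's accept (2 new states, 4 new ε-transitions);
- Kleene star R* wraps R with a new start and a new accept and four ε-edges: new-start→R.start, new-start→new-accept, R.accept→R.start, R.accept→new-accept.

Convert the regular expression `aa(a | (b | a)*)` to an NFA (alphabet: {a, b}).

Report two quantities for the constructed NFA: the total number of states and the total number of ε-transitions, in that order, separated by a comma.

Per subexpression:
Each of the 5 symbol leaves contributes 2 states and 0 ε-transitions.
  b | a — 6 states, 4 ε-transitions
  (b | a)* — 8 states, 8 ε-transitions
  a | (b | a)* — 12 states, 12 ε-transitions
  aa(a | (b | a)*) — 14 states, 12 ε-transitions

14, 12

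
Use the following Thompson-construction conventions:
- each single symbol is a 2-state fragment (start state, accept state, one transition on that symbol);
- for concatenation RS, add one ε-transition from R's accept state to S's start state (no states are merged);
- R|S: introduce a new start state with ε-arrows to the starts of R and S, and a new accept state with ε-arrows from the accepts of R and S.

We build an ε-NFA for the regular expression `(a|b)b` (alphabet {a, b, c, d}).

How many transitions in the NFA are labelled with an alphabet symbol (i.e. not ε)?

3

Bottom-up over the parse tree:
Each of the 3 symbol leaves contributes exactly 1 symbol transition.
  a|b : 2 symbol transitions
  (a|b)b : 3 symbol transitions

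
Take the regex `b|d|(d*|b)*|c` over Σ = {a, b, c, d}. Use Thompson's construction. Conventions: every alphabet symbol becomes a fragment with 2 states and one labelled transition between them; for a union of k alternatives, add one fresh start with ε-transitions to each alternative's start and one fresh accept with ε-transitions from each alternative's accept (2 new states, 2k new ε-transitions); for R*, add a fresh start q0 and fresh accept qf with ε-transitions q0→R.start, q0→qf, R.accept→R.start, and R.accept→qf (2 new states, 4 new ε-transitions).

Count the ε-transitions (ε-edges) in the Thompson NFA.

Per subexpression:
Each of the 5 symbol leaves contributes 0 ε-transitions.
  d* = 4 ε-transitions
  d*|b = 8 ε-transitions
  (d*|b)* = 12 ε-transitions
  b|d|(d*|b)*|c = 20 ε-transitions

20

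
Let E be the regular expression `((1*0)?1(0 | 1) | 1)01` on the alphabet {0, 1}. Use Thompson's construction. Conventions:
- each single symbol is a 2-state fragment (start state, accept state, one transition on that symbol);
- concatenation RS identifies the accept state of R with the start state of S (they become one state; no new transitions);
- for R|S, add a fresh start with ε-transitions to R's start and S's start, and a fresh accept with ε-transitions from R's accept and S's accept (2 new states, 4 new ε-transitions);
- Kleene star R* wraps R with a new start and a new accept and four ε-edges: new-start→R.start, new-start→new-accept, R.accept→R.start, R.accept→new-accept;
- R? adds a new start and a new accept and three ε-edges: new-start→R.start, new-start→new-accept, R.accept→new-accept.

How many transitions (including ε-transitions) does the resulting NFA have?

Bottom-up over the parse tree:
Each of the 8 symbol leaves contributes 1 transition (1 symbol, 0 ε).
  1* = 5 transitions (1 symbol, 4 ε)
  1*0 = 6 transitions (2 symbol, 4 ε)
  (1*0)? = 9 transitions (2 symbol, 7 ε)
  0 | 1 = 6 transitions (2 symbol, 4 ε)
  (1*0)?1(0 | 1) = 16 transitions (5 symbol, 11 ε)
  (1*0)?1(0 | 1) | 1 = 21 transitions (6 symbol, 15 ε)
  ((1*0)?1(0 | 1) | 1)01 = 23 transitions (8 symbol, 15 ε)

23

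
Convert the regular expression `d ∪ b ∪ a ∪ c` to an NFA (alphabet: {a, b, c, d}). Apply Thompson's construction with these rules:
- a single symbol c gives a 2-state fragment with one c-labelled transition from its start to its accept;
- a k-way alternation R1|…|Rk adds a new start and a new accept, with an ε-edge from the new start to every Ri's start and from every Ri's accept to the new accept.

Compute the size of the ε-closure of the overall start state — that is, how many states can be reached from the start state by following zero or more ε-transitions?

Compute the ε-closure size of each fragment's start state recursively; a symbol fragment's start has no outgoing ε-edge, so its closure is just itself (size 1).
  d ∪ b ∪ a ∪ c : |closure| = 1 + 1 + 1 + 1 + 1 = 5 (the new accept is not ε-reachable since no branch accepts ε)

5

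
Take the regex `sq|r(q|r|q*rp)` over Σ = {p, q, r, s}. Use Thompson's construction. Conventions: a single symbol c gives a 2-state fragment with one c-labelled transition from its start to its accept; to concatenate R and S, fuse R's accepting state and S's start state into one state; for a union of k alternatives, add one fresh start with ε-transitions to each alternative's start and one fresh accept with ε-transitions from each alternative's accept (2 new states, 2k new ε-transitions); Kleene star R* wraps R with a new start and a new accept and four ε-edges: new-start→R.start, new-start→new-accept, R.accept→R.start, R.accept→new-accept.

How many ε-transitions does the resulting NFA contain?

Building bottom-up:
Each of the 8 symbol leaves contributes 0 ε-transitions.
  sq = 0 ε-transitions
  q* = 4 ε-transitions
  q*rp = 4 ε-transitions
  q|r|q*rp = 10 ε-transitions
  r(q|r|q*rp) = 10 ε-transitions
  sq|r(q|r|q*rp) = 14 ε-transitions

14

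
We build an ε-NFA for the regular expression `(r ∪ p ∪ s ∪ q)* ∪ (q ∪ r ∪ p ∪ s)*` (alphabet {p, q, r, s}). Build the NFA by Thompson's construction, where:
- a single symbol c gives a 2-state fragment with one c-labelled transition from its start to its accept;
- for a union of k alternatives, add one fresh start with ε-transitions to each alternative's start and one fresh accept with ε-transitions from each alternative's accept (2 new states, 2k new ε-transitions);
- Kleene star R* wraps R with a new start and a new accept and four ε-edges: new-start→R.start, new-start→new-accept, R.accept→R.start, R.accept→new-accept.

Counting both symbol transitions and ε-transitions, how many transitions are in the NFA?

36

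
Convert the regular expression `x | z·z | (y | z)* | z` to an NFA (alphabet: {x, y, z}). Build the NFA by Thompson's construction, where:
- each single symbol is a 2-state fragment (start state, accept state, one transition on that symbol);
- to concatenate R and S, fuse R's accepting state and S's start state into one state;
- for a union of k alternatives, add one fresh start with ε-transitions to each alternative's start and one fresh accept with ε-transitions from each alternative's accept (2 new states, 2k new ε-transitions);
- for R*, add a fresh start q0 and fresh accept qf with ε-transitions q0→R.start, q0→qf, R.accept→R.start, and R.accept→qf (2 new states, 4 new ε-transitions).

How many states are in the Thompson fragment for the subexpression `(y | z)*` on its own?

8

Fragment for `(y | z)*`:
Each of the 2 symbol leaves contributes a 2-state fragment.
  y | z : 6 states
  (y | z)* : 8 states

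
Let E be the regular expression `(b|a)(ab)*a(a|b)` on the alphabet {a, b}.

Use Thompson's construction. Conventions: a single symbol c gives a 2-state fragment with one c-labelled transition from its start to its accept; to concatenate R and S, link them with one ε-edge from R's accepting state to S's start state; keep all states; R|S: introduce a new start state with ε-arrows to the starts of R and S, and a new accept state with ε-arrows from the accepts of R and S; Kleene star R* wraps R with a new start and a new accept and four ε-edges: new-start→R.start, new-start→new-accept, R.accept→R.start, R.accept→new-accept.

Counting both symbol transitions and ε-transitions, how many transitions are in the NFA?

23

Recursing over subexpressions:
Each of the 7 symbol leaves contributes 1 transition (1 symbol, 0 ε).
  b|a — 6 transitions (2 symbol, 4 ε)
  ab — 3 transitions (2 symbol, 1 ε)
  (ab)* — 7 transitions (2 symbol, 5 ε)
  a|b — 6 transitions (2 symbol, 4 ε)
  (b|a)(ab)*a(a|b) — 23 transitions (7 symbol, 16 ε)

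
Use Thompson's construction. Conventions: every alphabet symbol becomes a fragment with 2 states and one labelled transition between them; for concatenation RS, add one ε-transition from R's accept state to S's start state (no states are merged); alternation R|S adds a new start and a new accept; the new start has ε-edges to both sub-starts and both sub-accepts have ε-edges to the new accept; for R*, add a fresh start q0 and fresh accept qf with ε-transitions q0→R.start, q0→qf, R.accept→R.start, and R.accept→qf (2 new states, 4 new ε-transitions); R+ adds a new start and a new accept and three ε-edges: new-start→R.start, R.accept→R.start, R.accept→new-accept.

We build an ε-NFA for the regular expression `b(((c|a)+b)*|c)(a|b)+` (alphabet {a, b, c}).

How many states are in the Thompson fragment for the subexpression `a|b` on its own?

Fragment for `a|b`:
Each of the 2 symbol leaves contributes a 2-state fragment.
  a|b = 6 states

6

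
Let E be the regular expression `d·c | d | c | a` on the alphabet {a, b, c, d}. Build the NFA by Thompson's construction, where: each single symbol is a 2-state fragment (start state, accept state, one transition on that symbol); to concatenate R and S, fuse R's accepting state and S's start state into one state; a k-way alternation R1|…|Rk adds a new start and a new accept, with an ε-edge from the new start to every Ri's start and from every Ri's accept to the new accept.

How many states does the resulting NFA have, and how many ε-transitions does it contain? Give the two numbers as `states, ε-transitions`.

11, 8

By structural recursion:
Each of the 5 symbol leaves contributes 2 states and 0 ε-transitions.
  d·c → 3 states, 0 ε-transitions
  d·c | d | c | a → 11 states, 8 ε-transitions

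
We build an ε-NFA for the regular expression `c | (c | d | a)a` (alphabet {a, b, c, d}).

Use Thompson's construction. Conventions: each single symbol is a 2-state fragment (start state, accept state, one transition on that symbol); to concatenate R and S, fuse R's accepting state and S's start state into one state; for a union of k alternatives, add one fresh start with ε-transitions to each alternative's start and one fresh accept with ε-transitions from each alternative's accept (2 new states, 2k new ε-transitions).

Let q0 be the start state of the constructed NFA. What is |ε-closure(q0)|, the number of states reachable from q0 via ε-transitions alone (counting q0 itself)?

6

Compute the ε-closure size of each fragment's start state recursively; a symbol fragment's start has no outgoing ε-edge, so its closure is just itself (size 1).
  c | d | a : |closure| = 1 + 1 + 1 + 1 = 4 (the new accept is not ε-reachable since no branch accepts ε)
  (c | d | a)a : same as the first factor's closure: |closure| = 4
  c | (c | d | a)a : |closure| = 1 + 1 + 4 = 6 (the new accept is not ε-reachable since no branch accepts ε)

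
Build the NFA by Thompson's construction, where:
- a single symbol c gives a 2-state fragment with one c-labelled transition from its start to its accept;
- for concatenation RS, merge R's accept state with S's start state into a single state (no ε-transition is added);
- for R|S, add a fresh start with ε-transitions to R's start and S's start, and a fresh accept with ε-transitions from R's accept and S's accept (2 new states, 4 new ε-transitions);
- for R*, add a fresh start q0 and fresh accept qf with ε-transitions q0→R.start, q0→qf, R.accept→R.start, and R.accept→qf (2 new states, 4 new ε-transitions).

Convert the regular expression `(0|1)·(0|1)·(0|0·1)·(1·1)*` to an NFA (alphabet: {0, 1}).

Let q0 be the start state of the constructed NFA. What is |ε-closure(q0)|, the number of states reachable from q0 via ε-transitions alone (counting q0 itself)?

3

Let C(F) = |ε-closure(F.start)| within fragment F, and note whether F accepts ε. Symbol fragments have C = 1 and do not accept ε. Then:
  0|1 : new start ε-reaches every alternative's start; none of them accept ε, so the new accept is not reached: |ε-closure| = 1 + 1 + 1 = 3
  0|1 : new start ε-reaches every alternative's start; none of them accept ε, so the new accept is not reached: |ε-closure| = 1 + 1 + 1 = 3
  0·1 : same as the first factor's closure: |ε-closure| = 1
  0|0·1 : new start ε-reaches every alternative's start; none of them accept ε, so the new accept is not reached: |ε-closure| = 1 + 1 + 1 = 3
  1·1 : |ε-closure| equals the left operand's closure size = 1 (its accept is not ε-reachable, so the closure stops there)
  (1·1)* : new start has ε-edges to the inner start and to the new accept, so |ε-closure| = 2 + 1 = 3
  (0|1)·(0|1)·(0|0·1)·(1·1)* : same as the first factor's closure: |ε-closure| = 3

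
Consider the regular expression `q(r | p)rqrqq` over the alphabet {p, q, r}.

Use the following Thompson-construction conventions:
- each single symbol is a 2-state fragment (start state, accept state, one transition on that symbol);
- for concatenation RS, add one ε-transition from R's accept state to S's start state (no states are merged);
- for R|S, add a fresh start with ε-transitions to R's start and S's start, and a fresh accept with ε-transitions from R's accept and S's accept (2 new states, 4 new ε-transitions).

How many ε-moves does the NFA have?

Bottom-up over the parse tree:
Each of the 8 symbol leaves contributes 0 ε-transitions.
  r | p → 4 ε-transitions
  q(r | p)rqrqq → 10 ε-transitions

10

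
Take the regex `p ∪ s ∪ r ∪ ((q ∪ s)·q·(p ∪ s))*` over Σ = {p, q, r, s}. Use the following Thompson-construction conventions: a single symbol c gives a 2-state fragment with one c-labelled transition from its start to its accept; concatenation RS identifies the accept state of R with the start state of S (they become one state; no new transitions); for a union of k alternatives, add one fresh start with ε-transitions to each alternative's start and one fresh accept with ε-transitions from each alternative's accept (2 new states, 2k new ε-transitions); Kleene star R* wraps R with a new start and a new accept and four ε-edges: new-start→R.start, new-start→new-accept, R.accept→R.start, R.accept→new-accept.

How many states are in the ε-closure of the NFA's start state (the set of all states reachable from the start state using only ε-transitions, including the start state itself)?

Compute the ε-closure size of each fragment's start state recursively; a symbol fragment's start has no outgoing ε-edge, so its closure is just itself (size 1).
  q ∪ s → new start ε-reaches every alternative's start; none of them accept ε, so the new accept is not reached: C = 1 + 1 + 1 = 3
  p ∪ s → C = 1 + 1 + 1 = 3 (the new accept is not ε-reachable since no branch accepts ε)
  (q ∪ s)·q·(p ∪ s) → same as the first factor's closure: C = 3
  ((q ∪ s)·q·(p ∪ s))* → the star's fresh start ε-reaches both the body's start and the fresh accept: C = 2 + 3 = 5
  p ∪ s ∪ r ∪ ((q ∪ s)·q·(p ∪ s))* → C = 1 (new start) + (1 + 1 + 1 + 5) + 1 (new accept, since some branch ε-reaches its own accept) = 10

10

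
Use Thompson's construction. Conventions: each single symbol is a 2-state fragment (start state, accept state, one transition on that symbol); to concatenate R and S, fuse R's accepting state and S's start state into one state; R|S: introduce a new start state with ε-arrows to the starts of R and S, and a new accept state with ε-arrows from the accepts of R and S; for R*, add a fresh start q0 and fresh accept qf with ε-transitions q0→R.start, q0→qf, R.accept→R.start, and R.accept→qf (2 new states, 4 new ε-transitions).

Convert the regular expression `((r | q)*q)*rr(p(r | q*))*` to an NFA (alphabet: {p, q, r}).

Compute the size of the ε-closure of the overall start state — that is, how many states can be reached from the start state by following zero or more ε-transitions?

7

Work bottom-up. For each fragment F, track |ε-closure(F.start)| and whether F's accept lies in that closure (i.e. whether F accepts ε). A single-symbol fragment has closure size 1 and does not accept ε.
  r | q → |closure| = 1 + 1 + 1 = 3 (the new accept is not ε-reachable since no branch accepts ε)
  (r | q)* → |closure| = 1 (new start) + 3 (body) + 1 (new accept) = 5
  (r | q)*q → the left operand accepts ε, so the closure extends into the next operand (the shared merged state is already counted); |closure| = 5 + (1−1) = 5
  ((r | q)*q)* → |closure| = 1 (new start) + 5 (body) + 1 (new accept) = 7
  q* → |closure| = 1 (new start) + 1 (body) + 1 (new accept) = 3
  r | q* → new start ε-reaches every alternative's start; at least one alternative accepts ε, so the union's new accept is reached too: |closure| = 1 + 1 + 3 + 1 = 6
  p(r | q*) → same as the first factor's closure: |closure| = 1
  (p(r | q*))* → the star's fresh start ε-reaches both the body's start and the fresh accept: |closure| = 2 + 1 = 3
  ((r | q)*q)*rr(p(r | q*))* → the left operand accepts ε, so the closure extends into the next operand (the shared merged state is already counted); |closure| = 7 + (1−1) = 7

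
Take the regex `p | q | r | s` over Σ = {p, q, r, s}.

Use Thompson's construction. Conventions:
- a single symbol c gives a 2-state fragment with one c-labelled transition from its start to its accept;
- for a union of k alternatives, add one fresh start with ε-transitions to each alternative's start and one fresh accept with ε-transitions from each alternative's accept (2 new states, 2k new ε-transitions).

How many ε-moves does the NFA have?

8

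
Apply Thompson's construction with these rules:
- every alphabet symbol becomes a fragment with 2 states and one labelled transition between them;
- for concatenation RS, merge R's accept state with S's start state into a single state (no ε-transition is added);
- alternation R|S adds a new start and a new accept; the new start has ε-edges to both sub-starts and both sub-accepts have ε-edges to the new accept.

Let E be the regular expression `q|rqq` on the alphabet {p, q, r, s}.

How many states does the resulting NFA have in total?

Per subexpression:
Each of the 4 symbol leaves contributes a 2-state fragment.
  rqq — 4 states
  q|rqq — 8 states

8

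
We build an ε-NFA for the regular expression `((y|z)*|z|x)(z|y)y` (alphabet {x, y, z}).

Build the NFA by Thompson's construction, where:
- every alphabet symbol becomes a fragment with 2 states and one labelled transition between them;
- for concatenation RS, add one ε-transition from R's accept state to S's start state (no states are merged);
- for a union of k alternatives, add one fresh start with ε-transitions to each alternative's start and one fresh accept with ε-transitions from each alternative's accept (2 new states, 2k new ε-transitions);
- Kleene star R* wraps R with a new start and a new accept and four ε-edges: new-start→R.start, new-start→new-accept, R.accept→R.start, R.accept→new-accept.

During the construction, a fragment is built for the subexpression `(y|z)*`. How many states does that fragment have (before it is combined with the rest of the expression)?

Fragment for `(y|z)*`:
Each of the 2 symbol leaves contributes a 2-state fragment.
  y|z → 6 states
  (y|z)* → 8 states

8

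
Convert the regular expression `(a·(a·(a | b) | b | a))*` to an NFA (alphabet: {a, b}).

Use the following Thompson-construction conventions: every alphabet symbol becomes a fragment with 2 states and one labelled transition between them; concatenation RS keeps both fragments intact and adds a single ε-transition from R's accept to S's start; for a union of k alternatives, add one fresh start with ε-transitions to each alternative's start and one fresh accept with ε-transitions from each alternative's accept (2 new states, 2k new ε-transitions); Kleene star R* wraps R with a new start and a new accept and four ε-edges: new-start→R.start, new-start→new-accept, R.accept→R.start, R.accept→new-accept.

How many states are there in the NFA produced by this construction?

18

By structural recursion:
Each of the 6 symbol leaves contributes a 2-state fragment.
  a | b → 6 states
  a·(a | b) → 8 states
  a·(a | b) | b | a → 14 states
  a·(a·(a | b) | b | a) → 16 states
  (a·(a·(a | b) | b | a))* → 18 states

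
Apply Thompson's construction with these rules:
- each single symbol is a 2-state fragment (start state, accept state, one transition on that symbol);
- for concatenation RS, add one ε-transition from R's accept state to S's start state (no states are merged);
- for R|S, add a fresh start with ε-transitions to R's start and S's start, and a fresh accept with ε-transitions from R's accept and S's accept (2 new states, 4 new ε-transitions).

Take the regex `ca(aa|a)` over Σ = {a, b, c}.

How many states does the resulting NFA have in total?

12

Bottom-up over the parse tree:
Each of the 5 symbol leaves contributes a 2-state fragment.
  aa : 4 states
  aa|a : 8 states
  ca(aa|a) : 12 states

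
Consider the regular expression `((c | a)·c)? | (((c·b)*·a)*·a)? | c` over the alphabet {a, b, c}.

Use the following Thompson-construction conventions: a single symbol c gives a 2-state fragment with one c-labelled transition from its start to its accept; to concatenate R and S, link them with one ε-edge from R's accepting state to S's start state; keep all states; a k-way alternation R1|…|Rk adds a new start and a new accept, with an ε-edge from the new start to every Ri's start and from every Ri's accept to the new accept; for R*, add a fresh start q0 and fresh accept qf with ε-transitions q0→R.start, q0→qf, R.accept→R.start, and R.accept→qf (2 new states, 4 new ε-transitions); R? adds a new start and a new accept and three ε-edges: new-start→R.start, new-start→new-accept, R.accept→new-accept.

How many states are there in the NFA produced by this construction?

28

By structural recursion:
Each of the 8 symbol leaves contributes a 2-state fragment.
  c | a — 6 states
  (c | a)·c — 8 states
  ((c | a)·c)? — 10 states
  c·b — 4 states
  (c·b)* — 6 states
  (c·b)*·a — 8 states
  ((c·b)*·a)* — 10 states
  ((c·b)*·a)*·a — 12 states
  (((c·b)*·a)*·a)? — 14 states
  ((c | a)·c)? | (((c·b)*·a)*·a)? | c — 28 states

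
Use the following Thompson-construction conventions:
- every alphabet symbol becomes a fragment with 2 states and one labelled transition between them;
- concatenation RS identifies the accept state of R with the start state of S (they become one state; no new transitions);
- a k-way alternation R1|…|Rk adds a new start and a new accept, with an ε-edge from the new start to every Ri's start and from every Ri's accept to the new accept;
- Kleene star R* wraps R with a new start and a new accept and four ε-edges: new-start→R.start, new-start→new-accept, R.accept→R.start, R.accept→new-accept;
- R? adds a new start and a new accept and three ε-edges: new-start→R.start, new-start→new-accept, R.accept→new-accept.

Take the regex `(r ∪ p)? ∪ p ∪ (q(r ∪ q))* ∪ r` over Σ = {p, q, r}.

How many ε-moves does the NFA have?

23

Per subexpression:
Each of the 7 symbol leaves contributes 0 ε-transitions.
  r ∪ p — 4 ε-transitions
  (r ∪ p)? — 7 ε-transitions
  r ∪ q — 4 ε-transitions
  q(r ∪ q) — 4 ε-transitions
  (q(r ∪ q))* — 8 ε-transitions
  (r ∪ p)? ∪ p ∪ (q(r ∪ q))* ∪ r — 23 ε-transitions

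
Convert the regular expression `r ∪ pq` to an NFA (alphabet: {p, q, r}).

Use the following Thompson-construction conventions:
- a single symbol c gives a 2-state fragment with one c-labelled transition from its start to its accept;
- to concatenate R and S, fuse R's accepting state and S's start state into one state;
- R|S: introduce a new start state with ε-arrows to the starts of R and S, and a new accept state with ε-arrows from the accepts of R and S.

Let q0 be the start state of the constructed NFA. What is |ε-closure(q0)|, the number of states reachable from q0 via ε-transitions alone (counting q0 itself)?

3

Let C(F) = |ε-closure(F.start)| within fragment F, and note whether F accepts ε. Symbol fragments have C = 1 and do not accept ε. Then:
  pq → |ε-closure| equals the left operand's closure size = 1 (its accept is not ε-reachable, so the closure stops there)
  r ∪ pq → |ε-closure| = 1 + 1 + 1 = 3 (the new accept is not ε-reachable since no branch accepts ε)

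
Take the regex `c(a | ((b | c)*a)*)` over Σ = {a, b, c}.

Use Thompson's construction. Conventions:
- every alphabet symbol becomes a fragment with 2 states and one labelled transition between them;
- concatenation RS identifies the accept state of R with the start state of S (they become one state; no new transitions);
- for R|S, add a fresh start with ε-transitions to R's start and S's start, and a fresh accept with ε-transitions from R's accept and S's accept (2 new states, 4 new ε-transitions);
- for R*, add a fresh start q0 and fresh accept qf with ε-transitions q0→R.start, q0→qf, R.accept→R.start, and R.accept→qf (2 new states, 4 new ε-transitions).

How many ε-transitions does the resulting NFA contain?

Building bottom-up:
Each of the 5 symbol leaves contributes 0 ε-transitions.
  b | c — 4 ε-transitions
  (b | c)* — 8 ε-transitions
  (b | c)*a — 8 ε-transitions
  ((b | c)*a)* — 12 ε-transitions
  a | ((b | c)*a)* — 16 ε-transitions
  c(a | ((b | c)*a)*) — 16 ε-transitions

16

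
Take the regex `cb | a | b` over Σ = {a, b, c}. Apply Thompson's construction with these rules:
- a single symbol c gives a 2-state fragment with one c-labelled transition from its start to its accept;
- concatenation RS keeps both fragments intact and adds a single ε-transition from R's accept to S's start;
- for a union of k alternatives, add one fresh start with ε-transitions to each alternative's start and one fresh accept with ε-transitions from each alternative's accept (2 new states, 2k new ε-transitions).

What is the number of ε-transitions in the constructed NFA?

Recursing over subexpressions:
Each of the 4 symbol leaves contributes 0 ε-transitions.
  cb = 1 ε-transition
  cb | a | b = 7 ε-transitions

7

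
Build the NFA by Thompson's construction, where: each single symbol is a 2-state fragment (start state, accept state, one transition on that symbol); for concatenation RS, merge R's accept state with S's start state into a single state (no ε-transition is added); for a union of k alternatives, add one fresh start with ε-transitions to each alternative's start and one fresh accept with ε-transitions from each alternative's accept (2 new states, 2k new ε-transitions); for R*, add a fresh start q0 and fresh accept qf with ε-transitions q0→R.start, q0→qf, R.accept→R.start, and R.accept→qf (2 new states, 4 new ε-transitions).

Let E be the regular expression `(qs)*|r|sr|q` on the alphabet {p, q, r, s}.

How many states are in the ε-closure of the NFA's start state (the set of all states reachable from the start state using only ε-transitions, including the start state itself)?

Compute the ε-closure size of each fragment's start state recursively; a symbol fragment's start has no outgoing ε-edge, so its closure is just itself (size 1).
  qs — |ε-closure| equals the left operand's closure size = 1 (its accept is not ε-reachable, so the closure stops there)
  (qs)* — the star's fresh start ε-reaches both the body's start and the fresh accept: |ε-closure| = 2 + 1 = 3
  sr — same as the first factor's closure: |ε-closure| = 1
  (qs)*|r|sr|q — |ε-closure| = 1 (new start) + (3 + 1 + 1 + 1) + 1 (new accept, since some branch ε-reaches its own accept) = 8

8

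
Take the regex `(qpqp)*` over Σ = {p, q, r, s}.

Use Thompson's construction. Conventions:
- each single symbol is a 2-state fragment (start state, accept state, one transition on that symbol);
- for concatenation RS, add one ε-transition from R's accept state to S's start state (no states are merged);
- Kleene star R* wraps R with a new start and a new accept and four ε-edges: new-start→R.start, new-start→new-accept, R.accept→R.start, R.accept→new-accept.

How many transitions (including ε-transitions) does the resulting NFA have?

11

Recursing over subexpressions:
Each of the 4 symbol leaves contributes 1 transition (1 symbol, 0 ε).
  qpqp → 7 transitions (4 symbol, 3 ε)
  (qpqp)* → 11 transitions (4 symbol, 7 ε)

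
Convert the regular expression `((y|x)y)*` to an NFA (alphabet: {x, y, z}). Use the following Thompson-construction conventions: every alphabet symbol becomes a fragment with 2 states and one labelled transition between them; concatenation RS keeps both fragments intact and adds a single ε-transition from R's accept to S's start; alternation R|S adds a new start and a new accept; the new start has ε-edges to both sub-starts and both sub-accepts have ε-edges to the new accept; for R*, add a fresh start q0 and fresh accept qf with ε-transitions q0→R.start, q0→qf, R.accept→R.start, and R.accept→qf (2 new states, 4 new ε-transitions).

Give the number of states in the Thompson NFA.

10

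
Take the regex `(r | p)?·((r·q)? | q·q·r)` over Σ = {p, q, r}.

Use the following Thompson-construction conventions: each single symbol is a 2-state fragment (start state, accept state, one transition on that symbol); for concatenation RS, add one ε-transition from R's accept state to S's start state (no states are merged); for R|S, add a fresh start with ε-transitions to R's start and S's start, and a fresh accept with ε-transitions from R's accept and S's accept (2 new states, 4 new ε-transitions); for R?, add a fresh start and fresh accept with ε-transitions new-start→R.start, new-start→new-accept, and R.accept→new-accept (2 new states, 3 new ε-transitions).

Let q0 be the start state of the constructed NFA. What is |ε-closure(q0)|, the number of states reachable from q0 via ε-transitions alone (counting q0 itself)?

Let C(F) = |ε-closure(F.start)| within fragment F, and note whether F accepts ε. Symbol fragments have C = 1 and do not accept ε. Then:
  r | p — |ε-closure| = 1 + 1 + 1 = 3 (the new accept is not ε-reachable since no branch accepts ε)
  (r | p)? — new start has ε-edges to the inner start and to the new accept, so |ε-closure| = 2 + 3 = 5
  r·q — |ε-closure| equals the left operand's closure size = 1 (its accept is not ε-reachable, so the closure stops there)
  (r·q)? — new start has ε-edges to the inner start and to the new accept, so |ε-closure| = 2 + 1 = 3
  q·q·r — |ε-closure| equals the left operand's closure size = 1 (its accept is not ε-reachable, so the closure stops there)
  (r·q)? | q·q·r — |ε-closure| = 1 (new start) + (3 + 1) + 1 (new accept, since some branch ε-reaches its own accept) = 6
  (r | p)?·((r·q)? | q·q·r) — |ε-closure| = 5 + 6 = 11 (closure spills across the concat boundary because the left factor accepts ε)

11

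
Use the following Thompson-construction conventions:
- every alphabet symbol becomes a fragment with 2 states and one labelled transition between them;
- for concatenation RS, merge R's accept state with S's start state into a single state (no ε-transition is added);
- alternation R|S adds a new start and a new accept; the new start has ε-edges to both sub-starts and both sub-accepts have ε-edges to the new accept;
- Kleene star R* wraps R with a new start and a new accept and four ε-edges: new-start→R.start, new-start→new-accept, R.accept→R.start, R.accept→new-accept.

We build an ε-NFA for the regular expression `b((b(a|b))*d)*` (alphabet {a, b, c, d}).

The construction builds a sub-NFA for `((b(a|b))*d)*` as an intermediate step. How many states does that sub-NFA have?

12

Fragment for `((b(a|b))*d)*`:
Each of the 4 symbol leaves contributes a 2-state fragment.
  a|b = 6 states
  b(a|b) = 7 states
  (b(a|b))* = 9 states
  (b(a|b))*d = 10 states
  ((b(a|b))*d)* = 12 states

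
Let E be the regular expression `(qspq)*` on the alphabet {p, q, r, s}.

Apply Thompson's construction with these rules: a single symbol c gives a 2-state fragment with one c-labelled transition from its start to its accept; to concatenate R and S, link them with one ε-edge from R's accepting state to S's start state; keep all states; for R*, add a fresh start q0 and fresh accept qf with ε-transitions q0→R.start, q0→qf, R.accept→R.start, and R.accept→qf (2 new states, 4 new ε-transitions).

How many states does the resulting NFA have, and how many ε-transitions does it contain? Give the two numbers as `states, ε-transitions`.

10, 7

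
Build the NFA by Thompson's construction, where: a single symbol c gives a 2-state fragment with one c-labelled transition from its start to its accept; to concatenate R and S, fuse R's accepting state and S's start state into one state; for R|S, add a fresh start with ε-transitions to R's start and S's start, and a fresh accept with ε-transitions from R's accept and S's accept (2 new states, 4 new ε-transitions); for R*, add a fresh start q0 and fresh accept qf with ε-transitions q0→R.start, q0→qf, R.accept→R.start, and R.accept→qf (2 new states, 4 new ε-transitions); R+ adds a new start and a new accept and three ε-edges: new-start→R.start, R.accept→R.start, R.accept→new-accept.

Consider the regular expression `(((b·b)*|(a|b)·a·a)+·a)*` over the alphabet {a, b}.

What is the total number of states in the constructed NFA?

20

Per subexpression:
Each of the 7 symbol leaves contributes a 2-state fragment.
  b·b = 3 states
  (b·b)* = 5 states
  a|b = 6 states
  (a|b)·a·a = 8 states
  (b·b)*|(a|b)·a·a = 15 states
  ((b·b)*|(a|b)·a·a)+ = 17 states
  ((b·b)*|(a|b)·a·a)+·a = 18 states
  (((b·b)*|(a|b)·a·a)+·a)* = 20 states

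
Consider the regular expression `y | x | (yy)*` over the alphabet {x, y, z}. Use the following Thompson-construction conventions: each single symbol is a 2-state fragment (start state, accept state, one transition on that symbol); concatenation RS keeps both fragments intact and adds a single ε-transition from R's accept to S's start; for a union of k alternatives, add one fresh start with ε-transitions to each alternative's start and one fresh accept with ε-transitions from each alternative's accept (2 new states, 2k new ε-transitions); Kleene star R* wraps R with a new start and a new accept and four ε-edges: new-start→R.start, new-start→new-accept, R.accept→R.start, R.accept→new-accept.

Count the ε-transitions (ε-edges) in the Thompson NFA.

Bottom-up over the parse tree:
Each of the 4 symbol leaves contributes 0 ε-transitions.
  yy → 1 ε-transition
  (yy)* → 5 ε-transitions
  y | x | (yy)* → 11 ε-transitions

11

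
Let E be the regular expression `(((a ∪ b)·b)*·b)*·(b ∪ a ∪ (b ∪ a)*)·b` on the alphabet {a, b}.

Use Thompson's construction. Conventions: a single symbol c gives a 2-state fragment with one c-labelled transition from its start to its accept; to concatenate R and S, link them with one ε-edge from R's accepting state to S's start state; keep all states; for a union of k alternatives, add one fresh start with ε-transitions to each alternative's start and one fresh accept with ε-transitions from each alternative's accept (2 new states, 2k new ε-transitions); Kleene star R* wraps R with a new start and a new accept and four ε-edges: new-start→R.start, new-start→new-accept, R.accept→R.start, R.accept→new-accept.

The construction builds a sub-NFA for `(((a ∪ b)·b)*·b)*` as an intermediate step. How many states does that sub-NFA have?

14

Fragment for `(((a ∪ b)·b)*·b)*`:
Each of the 4 symbol leaves contributes a 2-state fragment.
  a ∪ b — 6 states
  (a ∪ b)·b — 8 states
  ((a ∪ b)·b)* — 10 states
  ((a ∪ b)·b)*·b — 12 states
  (((a ∪ b)·b)*·b)* — 14 states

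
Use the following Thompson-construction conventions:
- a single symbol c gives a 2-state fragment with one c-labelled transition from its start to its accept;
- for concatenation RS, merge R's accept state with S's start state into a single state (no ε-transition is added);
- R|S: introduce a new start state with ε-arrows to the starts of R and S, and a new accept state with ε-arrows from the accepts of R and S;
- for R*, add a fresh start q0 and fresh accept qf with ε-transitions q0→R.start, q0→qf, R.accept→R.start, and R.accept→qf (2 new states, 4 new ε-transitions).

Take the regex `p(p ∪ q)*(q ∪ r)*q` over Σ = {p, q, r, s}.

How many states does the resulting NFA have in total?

Recursing over subexpressions:
Each of the 6 symbol leaves contributes a 2-state fragment.
  p ∪ q = 6 states
  (p ∪ q)* = 8 states
  q ∪ r = 6 states
  (q ∪ r)* = 8 states
  p(p ∪ q)*(q ∪ r)*q = 17 states

17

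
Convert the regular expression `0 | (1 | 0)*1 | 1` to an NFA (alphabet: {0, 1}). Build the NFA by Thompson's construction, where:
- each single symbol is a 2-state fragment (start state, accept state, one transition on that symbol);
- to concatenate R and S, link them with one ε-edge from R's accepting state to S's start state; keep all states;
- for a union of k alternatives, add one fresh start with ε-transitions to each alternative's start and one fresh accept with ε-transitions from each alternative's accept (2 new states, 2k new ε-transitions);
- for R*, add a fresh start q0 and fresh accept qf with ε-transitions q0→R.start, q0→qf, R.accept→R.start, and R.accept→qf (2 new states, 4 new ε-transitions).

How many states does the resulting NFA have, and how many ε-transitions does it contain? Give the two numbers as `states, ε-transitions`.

Building bottom-up:
Each of the 5 symbol leaves contributes 2 states and 0 ε-transitions.
  1 | 0 = 6 states, 4 ε-transitions
  (1 | 0)* = 8 states, 8 ε-transitions
  (1 | 0)*1 = 10 states, 9 ε-transitions
  0 | (1 | 0)*1 | 1 = 16 states, 15 ε-transitions

16, 15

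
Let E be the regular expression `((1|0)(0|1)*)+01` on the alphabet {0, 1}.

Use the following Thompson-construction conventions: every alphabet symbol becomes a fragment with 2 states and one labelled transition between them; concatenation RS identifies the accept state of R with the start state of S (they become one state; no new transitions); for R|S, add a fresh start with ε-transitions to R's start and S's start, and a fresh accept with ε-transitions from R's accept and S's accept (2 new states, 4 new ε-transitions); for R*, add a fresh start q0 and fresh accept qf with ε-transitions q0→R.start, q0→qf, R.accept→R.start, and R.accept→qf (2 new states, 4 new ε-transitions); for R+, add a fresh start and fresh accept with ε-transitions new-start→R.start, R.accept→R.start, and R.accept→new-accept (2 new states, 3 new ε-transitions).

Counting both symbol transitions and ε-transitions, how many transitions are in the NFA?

21

By structural recursion:
Each of the 6 symbol leaves contributes 1 transition (1 symbol, 0 ε).
  1|0 : 6 transitions (2 symbol, 4 ε)
  0|1 : 6 transitions (2 symbol, 4 ε)
  (0|1)* : 10 transitions (2 symbol, 8 ε)
  (1|0)(0|1)* : 16 transitions (4 symbol, 12 ε)
  ((1|0)(0|1)*)+ : 19 transitions (4 symbol, 15 ε)
  ((1|0)(0|1)*)+01 : 21 transitions (6 symbol, 15 ε)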